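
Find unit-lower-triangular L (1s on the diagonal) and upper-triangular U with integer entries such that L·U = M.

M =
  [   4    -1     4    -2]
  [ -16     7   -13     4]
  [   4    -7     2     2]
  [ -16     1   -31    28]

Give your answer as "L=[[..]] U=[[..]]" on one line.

L=[[1,0,0,0],[-4,1,0,0],[1,-2,1,0],[-4,-1,-3,1]] U=[[4,-1,4,-2],[0,3,3,-4],[0,0,4,-4],[0,0,0,4]]

  R1 -= -4·R0 → [0,3,3,-4]
  R2 -= 1·R0 → [0,-6,-2,4]
  R3 -= -4·R0 → [0,-3,-15,20]
  R2 -= -2·R1 → [0,0,4,-4]
  R3 -= -1·R1 → [0,0,-12,16]
  R3 -= -3·R2 → [0,0,0,4]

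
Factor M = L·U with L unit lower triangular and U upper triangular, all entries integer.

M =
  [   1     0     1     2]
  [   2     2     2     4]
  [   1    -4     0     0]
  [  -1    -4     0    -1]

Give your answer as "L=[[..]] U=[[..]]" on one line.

  R1 -= 2·R0 → [0,2,0,0]
  R2 -= 1·R0 → [0,-4,-1,-2]
  R3 -= -1·R0 → [0,-4,1,1]
  R2 -= -2·R1 → [0,0,-1,-2]
  R3 -= -2·R1 → [0,0,1,1]
  R3 -= -1·R2 → [0,0,0,-1]

L=[[1,0,0,0],[2,1,0,0],[1,-2,1,0],[-1,-2,-1,1]] U=[[1,0,1,2],[0,2,0,0],[0,0,-1,-2],[0,0,0,-1]]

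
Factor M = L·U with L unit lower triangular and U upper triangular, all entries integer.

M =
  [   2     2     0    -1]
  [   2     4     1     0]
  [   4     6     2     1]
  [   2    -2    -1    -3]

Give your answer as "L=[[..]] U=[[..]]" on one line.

L=[[1,0,0,0],[1,1,0,0],[2,1,1,0],[1,-2,1,1]] U=[[2,2,0,-1],[0,2,1,1],[0,0,1,2],[0,0,0,-2]]

  R1 -= 1·R0 → [0,2,1,1]
  R2 -= 2·R0 → [0,2,2,3]
  R3 -= 1·R0 → [0,-4,-1,-2]
  R2 -= 1·R1 → [0,0,1,2]
  R3 -= -2·R1 → [0,0,1,0]
  R3 -= 1·R2 → [0,0,0,-2]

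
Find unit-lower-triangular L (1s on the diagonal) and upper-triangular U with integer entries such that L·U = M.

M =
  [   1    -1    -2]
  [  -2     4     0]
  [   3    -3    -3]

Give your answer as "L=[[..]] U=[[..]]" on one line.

  r1 -= -2·r0 → [0,2,-4]
  r2 -= 3·r0 → [0,0,3]
  r2 -= 0·r1 → [0,0,3]

L=[[1,0,0],[-2,1,0],[3,0,1]] U=[[1,-1,-2],[0,2,-4],[0,0,3]]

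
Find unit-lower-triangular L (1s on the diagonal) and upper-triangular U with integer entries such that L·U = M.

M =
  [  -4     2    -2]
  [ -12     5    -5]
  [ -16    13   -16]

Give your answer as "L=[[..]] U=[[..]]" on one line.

  r1 -= 3·r0 → [0,-1,1]
  r2 -= 4·r0 → [0,5,-8]
  r2 -= -5·r1 → [0,0,-3]

L=[[1,0,0],[3,1,0],[4,-5,1]] U=[[-4,2,-2],[0,-1,1],[0,0,-3]]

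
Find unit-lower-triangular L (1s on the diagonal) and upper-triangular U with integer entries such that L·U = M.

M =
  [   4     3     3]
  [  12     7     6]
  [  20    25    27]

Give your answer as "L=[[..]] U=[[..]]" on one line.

  R1 -= 3·R0 → [0,-2,-3]
  R2 -= 5·R0 → [0,10,12]
  R2 -= -5·R1 → [0,0,-3]

L=[[1,0,0],[3,1,0],[5,-5,1]] U=[[4,3,3],[0,-2,-3],[0,0,-3]]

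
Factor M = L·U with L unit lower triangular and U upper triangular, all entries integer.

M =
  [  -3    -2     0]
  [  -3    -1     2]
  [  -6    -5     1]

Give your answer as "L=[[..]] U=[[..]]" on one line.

L=[[1,0,0],[1,1,0],[2,-1,1]] U=[[-3,-2,0],[0,1,2],[0,0,3]]

  R1 -= 1·R0 → [0,1,2]
  R2 -= 2·R0 → [0,-1,1]
  R2 -= -1·R1 → [0,0,3]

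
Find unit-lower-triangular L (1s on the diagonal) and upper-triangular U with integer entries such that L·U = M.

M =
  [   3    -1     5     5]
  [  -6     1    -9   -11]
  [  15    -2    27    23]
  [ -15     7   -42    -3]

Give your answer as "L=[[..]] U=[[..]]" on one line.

  r1 -= -2·r0 → [0,-1,1,-1]
  r2 -= 5·r0 → [0,3,2,-2]
  r3 -= -5·r0 → [0,2,-17,22]
  r2 -= -3·r1 → [0,0,5,-5]
  r3 -= -2·r1 → [0,0,-15,20]
  r3 -= -3·r2 → [0,0,0,5]

L=[[1,0,0,0],[-2,1,0,0],[5,-3,1,0],[-5,-2,-3,1]] U=[[3,-1,5,5],[0,-1,1,-1],[0,0,5,-5],[0,0,0,5]]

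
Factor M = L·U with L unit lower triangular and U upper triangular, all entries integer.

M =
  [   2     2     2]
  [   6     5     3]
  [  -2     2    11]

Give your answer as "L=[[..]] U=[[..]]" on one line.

L=[[1,0,0],[3,1,0],[-1,-4,1]] U=[[2,2,2],[0,-1,-3],[0,0,1]]

  R1 -= 3·R0 → [0,-1,-3]
  R2 -= -1·R0 → [0,4,13]
  R2 -= -4·R1 → [0,0,1]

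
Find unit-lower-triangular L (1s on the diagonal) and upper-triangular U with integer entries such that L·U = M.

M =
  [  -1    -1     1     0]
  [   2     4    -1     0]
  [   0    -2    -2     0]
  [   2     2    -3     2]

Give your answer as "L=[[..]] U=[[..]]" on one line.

  row1 -= -2·row0 → [0,2,1,0]
  row2 -= 0·row0 → [0,-2,-2,0]
  row3 -= -2·row0 → [0,0,-1,2]
  row2 -= -1·row1 → [0,0,-1,0]
  row3 -= 0·row1 → [0,0,-1,2]
  row3 -= 1·row2 → [0,0,0,2]

L=[[1,0,0,0],[-2,1,0,0],[0,-1,1,0],[-2,0,1,1]] U=[[-1,-1,1,0],[0,2,1,0],[0,0,-1,0],[0,0,0,2]]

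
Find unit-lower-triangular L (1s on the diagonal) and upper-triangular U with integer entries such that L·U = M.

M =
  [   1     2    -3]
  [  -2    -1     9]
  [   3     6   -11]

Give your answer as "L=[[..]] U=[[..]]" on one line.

  row1 -= -2·row0 → [0,3,3]
  row2 -= 3·row0 → [0,0,-2]
  row2 -= 0·row1 → [0,0,-2]

L=[[1,0,0],[-2,1,0],[3,0,1]] U=[[1,2,-3],[0,3,3],[0,0,-2]]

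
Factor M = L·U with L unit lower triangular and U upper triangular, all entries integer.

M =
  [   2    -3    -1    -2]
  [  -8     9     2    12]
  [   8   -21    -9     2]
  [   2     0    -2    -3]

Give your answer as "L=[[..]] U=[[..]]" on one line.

  R1 -= -4·R0 → [0,-3,-2,4]
  R2 -= 4·R0 → [0,-9,-5,10]
  R3 -= 1·R0 → [0,3,-1,-1]
  R2 -= 3·R1 → [0,0,1,-2]
  R3 -= -1·R1 → [0,0,-3,3]
  R3 -= -3·R2 → [0,0,0,-3]

L=[[1,0,0,0],[-4,1,0,0],[4,3,1,0],[1,-1,-3,1]] U=[[2,-3,-1,-2],[0,-3,-2,4],[0,0,1,-2],[0,0,0,-3]]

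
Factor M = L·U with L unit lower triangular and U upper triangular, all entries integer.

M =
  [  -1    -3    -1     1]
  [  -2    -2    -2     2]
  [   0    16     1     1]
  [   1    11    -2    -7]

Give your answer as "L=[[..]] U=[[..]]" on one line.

  r1 -= 2·r0 → [0,4,0,0]
  r2 -= 0·r0 → [0,16,1,1]
  r3 -= -1·r0 → [0,8,-3,-6]
  r2 -= 4·r1 → [0,0,1,1]
  r3 -= 2·r1 → [0,0,-3,-6]
  r3 -= -3·r2 → [0,0,0,-3]

L=[[1,0,0,0],[2,1,0,0],[0,4,1,0],[-1,2,-3,1]] U=[[-1,-3,-1,1],[0,4,0,0],[0,0,1,1],[0,0,0,-3]]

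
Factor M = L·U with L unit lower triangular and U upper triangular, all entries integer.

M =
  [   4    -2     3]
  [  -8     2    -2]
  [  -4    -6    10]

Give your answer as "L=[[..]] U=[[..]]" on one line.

  R1 -= -2·R0 → [0,-2,4]
  R2 -= -1·R0 → [0,-8,13]
  R2 -= 4·R1 → [0,0,-3]

L=[[1,0,0],[-2,1,0],[-1,4,1]] U=[[4,-2,3],[0,-2,4],[0,0,-3]]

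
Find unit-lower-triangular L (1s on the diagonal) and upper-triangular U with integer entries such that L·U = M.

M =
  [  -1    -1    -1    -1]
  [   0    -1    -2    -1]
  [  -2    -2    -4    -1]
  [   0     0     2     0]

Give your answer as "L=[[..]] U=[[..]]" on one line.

  r1 -= 0·r0 → [0,-1,-2,-1]
  r2 -= 2·r0 → [0,0,-2,1]
  r3 -= 0·r0 → [0,0,2,0]
  r2 -= 0·r1 → [0,0,-2,1]
  r3 -= 0·r1 → [0,0,2,0]
  r3 -= -1·r2 → [0,0,0,1]

L=[[1,0,0,0],[0,1,0,0],[2,0,1,0],[0,0,-1,1]] U=[[-1,-1,-1,-1],[0,-1,-2,-1],[0,0,-2,1],[0,0,0,1]]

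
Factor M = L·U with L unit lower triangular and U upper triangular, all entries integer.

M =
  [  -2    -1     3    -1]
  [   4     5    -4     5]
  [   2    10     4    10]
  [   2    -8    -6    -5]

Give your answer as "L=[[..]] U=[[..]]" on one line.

  R1 -= -2·R0 → [0,3,2,3]
  R2 -= -1·R0 → [0,9,7,9]
  R3 -= -1·R0 → [0,-9,-3,-6]
  R2 -= 3·R1 → [0,0,1,0]
  R3 -= -3·R1 → [0,0,3,3]
  R3 -= 3·R2 → [0,0,0,3]

L=[[1,0,0,0],[-2,1,0,0],[-1,3,1,0],[-1,-3,3,1]] U=[[-2,-1,3,-1],[0,3,2,3],[0,0,1,0],[0,0,0,3]]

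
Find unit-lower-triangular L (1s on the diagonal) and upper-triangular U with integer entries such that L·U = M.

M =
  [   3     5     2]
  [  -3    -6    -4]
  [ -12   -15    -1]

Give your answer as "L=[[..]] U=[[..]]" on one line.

L=[[1,0,0],[-1,1,0],[-4,-5,1]] U=[[3,5,2],[0,-1,-2],[0,0,-3]]

  r1 -= -1·r0 → [0,-1,-2]
  r2 -= -4·r0 → [0,5,7]
  r2 -= -5·r1 → [0,0,-3]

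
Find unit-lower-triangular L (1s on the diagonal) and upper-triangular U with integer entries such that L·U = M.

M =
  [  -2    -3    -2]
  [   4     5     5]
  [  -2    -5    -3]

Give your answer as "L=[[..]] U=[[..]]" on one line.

L=[[1,0,0],[-2,1,0],[1,2,1]] U=[[-2,-3,-2],[0,-1,1],[0,0,-3]]

  row1 -= -2·row0 → [0,-1,1]
  row2 -= 1·row0 → [0,-2,-1]
  row2 -= 2·row1 → [0,0,-3]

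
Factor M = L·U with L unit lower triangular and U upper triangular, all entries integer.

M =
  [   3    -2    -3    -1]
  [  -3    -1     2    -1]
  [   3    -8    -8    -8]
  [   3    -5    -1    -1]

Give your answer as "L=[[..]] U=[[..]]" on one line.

L=[[1,0,0,0],[-1,1,0,0],[1,2,1,0],[1,1,-1,1]] U=[[3,-2,-3,-1],[0,-3,-1,-2],[0,0,-3,-3],[0,0,0,-1]]

  R1 -= -1·R0 → [0,-3,-1,-2]
  R2 -= 1·R0 → [0,-6,-5,-7]
  R3 -= 1·R0 → [0,-3,2,0]
  R2 -= 2·R1 → [0,0,-3,-3]
  R3 -= 1·R1 → [0,0,3,2]
  R3 -= -1·R2 → [0,0,0,-1]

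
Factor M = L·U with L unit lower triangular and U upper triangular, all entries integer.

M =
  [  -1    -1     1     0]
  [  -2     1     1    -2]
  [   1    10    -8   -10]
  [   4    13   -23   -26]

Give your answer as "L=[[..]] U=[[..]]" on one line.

  row1 -= 2·row0 → [0,3,-1,-2]
  row2 -= -1·row0 → [0,9,-7,-10]
  row3 -= -4·row0 → [0,9,-19,-26]
  row2 -= 3·row1 → [0,0,-4,-4]
  row3 -= 3·row1 → [0,0,-16,-20]
  row3 -= 4·row2 → [0,0,0,-4]

L=[[1,0,0,0],[2,1,0,0],[-1,3,1,0],[-4,3,4,1]] U=[[-1,-1,1,0],[0,3,-1,-2],[0,0,-4,-4],[0,0,0,-4]]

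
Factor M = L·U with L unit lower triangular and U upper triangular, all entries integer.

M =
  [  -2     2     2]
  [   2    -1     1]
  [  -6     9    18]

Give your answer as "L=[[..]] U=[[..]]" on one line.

  row1 -= -1·row0 → [0,1,3]
  row2 -= 3·row0 → [0,3,12]
  row2 -= 3·row1 → [0,0,3]

L=[[1,0,0],[-1,1,0],[3,3,1]] U=[[-2,2,2],[0,1,3],[0,0,3]]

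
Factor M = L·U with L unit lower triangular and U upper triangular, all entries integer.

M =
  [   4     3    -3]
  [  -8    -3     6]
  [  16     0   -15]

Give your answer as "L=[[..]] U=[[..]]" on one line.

  row1 -= -2·row0 → [0,3,0]
  row2 -= 4·row0 → [0,-12,-3]
  row2 -= -4·row1 → [0,0,-3]

L=[[1,0,0],[-2,1,0],[4,-4,1]] U=[[4,3,-3],[0,3,0],[0,0,-3]]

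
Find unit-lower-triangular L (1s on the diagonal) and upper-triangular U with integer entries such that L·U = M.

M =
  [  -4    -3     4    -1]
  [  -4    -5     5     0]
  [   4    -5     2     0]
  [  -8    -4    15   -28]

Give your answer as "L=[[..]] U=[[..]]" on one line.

  R1 -= 1·R0 → [0,-2,1,1]
  R2 -= -1·R0 → [0,-8,6,-1]
  R3 -= 2·R0 → [0,2,7,-26]
  R2 -= 4·R1 → [0,0,2,-5]
  R3 -= -1·R1 → [0,0,8,-25]
  R3 -= 4·R2 → [0,0,0,-5]

L=[[1,0,0,0],[1,1,0,0],[-1,4,1,0],[2,-1,4,1]] U=[[-4,-3,4,-1],[0,-2,1,1],[0,0,2,-5],[0,0,0,-5]]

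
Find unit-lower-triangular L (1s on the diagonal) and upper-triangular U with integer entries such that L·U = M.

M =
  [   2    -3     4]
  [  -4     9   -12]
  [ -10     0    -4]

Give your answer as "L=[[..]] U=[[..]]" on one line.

L=[[1,0,0],[-2,1,0],[-5,-5,1]] U=[[2,-3,4],[0,3,-4],[0,0,-4]]

  R1 -= -2·R0 → [0,3,-4]
  R2 -= -5·R0 → [0,-15,16]
  R2 -= -5·R1 → [0,0,-4]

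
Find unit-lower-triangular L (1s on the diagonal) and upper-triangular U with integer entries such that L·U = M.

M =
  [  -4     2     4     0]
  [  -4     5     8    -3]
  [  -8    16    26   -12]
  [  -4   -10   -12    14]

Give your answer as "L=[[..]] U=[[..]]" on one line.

L=[[1,0,0,0],[1,1,0,0],[2,4,1,0],[1,-4,0,1]] U=[[-4,2,4,0],[0,3,4,-3],[0,0,2,0],[0,0,0,2]]

  row1 -= 1·row0 → [0,3,4,-3]
  row2 -= 2·row0 → [0,12,18,-12]
  row3 -= 1·row0 → [0,-12,-16,14]
  row2 -= 4·row1 → [0,0,2,0]
  row3 -= -4·row1 → [0,0,0,2]
  row3 -= 0·row2 → [0,0,0,2]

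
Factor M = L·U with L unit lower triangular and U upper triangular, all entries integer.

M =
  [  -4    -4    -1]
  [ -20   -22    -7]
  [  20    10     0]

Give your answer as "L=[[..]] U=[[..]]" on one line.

L=[[1,0,0],[5,1,0],[-5,5,1]] U=[[-4,-4,-1],[0,-2,-2],[0,0,5]]

  r1 -= 5·r0 → [0,-2,-2]
  r2 -= -5·r0 → [0,-10,-5]
  r2 -= 5·r1 → [0,0,5]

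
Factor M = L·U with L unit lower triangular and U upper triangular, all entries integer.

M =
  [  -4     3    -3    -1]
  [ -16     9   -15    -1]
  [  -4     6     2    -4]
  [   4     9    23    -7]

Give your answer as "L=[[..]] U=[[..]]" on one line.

  row1 -= 4·row0 → [0,-3,-3,3]
  row2 -= 1·row0 → [0,3,5,-3]
  row3 -= -1·row0 → [0,12,20,-8]
  row2 -= -1·row1 → [0,0,2,0]
  row3 -= -4·row1 → [0,0,8,4]
  row3 -= 4·row2 → [0,0,0,4]

L=[[1,0,0,0],[4,1,0,0],[1,-1,1,0],[-1,-4,4,1]] U=[[-4,3,-3,-1],[0,-3,-3,3],[0,0,2,0],[0,0,0,4]]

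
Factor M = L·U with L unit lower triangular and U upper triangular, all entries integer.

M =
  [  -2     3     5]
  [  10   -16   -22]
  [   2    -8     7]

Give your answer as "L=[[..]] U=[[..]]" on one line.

  R1 -= -5·R0 → [0,-1,3]
  R2 -= -1·R0 → [0,-5,12]
  R2 -= 5·R1 → [0,0,-3]

L=[[1,0,0],[-5,1,0],[-1,5,1]] U=[[-2,3,5],[0,-1,3],[0,0,-3]]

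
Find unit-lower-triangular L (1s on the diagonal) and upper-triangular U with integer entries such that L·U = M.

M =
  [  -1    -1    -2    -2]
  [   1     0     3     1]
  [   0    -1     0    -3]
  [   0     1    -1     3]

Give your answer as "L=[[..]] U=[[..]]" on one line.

L=[[1,0,0,0],[-1,1,0,0],[0,1,1,0],[0,-1,0,1]] U=[[-1,-1,-2,-2],[0,-1,1,-1],[0,0,-1,-2],[0,0,0,2]]

  R1 -= -1·R0 → [0,-1,1,-1]
  R2 -= 0·R0 → [0,-1,0,-3]
  R3 -= 0·R0 → [0,1,-1,3]
  R2 -= 1·R1 → [0,0,-1,-2]
  R3 -= -1·R1 → [0,0,0,2]
  R3 -= 0·R2 → [0,0,0,2]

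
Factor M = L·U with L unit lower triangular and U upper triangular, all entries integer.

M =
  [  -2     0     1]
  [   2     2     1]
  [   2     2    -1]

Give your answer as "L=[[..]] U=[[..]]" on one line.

  R1 -= -1·R0 → [0,2,2]
  R2 -= -1·R0 → [0,2,0]
  R2 -= 1·R1 → [0,0,-2]

L=[[1,0,0],[-1,1,0],[-1,1,1]] U=[[-2,0,1],[0,2,2],[0,0,-2]]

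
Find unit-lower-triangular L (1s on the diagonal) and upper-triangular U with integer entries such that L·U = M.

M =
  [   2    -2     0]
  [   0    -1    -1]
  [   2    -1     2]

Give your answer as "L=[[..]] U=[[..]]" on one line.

L=[[1,0,0],[0,1,0],[1,-1,1]] U=[[2,-2,0],[0,-1,-1],[0,0,1]]

  r1 -= 0·r0 → [0,-1,-1]
  r2 -= 1·r0 → [0,1,2]
  r2 -= -1·r1 → [0,0,1]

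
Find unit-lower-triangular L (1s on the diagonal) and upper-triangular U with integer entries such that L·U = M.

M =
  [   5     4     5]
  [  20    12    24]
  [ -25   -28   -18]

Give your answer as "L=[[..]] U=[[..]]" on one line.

  r1 -= 4·r0 → [0,-4,4]
  r2 -= -5·r0 → [0,-8,7]
  r2 -= 2·r1 → [0,0,-1]

L=[[1,0,0],[4,1,0],[-5,2,1]] U=[[5,4,5],[0,-4,4],[0,0,-1]]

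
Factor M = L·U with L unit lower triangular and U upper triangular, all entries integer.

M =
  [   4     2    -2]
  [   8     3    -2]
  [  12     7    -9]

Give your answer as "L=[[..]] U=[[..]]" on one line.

L=[[1,0,0],[2,1,0],[3,-1,1]] U=[[4,2,-2],[0,-1,2],[0,0,-1]]

  row1 -= 2·row0 → [0,-1,2]
  row2 -= 3·row0 → [0,1,-3]
  row2 -= -1·row1 → [0,0,-1]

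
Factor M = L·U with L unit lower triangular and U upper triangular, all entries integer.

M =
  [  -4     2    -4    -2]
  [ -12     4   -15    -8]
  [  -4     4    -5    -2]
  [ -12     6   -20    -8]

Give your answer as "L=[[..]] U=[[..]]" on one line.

L=[[1,0,0,0],[3,1,0,0],[1,-1,1,0],[3,0,2,1]] U=[[-4,2,-4,-2],[0,-2,-3,-2],[0,0,-4,-2],[0,0,0,2]]

  r1 -= 3·r0 → [0,-2,-3,-2]
  r2 -= 1·r0 → [0,2,-1,0]
  r3 -= 3·r0 → [0,0,-8,-2]
  r2 -= -1·r1 → [0,0,-4,-2]
  r3 -= 0·r1 → [0,0,-8,-2]
  r3 -= 2·r2 → [0,0,0,2]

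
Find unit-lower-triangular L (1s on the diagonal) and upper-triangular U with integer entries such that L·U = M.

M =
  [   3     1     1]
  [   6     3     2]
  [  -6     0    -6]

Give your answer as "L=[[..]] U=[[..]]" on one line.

  row1 -= 2·row0 → [0,1,0]
  row2 -= -2·row0 → [0,2,-4]
  row2 -= 2·row1 → [0,0,-4]

L=[[1,0,0],[2,1,0],[-2,2,1]] U=[[3,1,1],[0,1,0],[0,0,-4]]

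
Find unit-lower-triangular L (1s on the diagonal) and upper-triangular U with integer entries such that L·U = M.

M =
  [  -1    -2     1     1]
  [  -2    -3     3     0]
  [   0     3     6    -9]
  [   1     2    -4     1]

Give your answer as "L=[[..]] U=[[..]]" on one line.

L=[[1,0,0,0],[2,1,0,0],[0,3,1,0],[-1,0,-1,1]] U=[[-1,-2,1,1],[0,1,1,-2],[0,0,3,-3],[0,0,0,-1]]

  r1 -= 2·r0 → [0,1,1,-2]
  r2 -= 0·r0 → [0,3,6,-9]
  r3 -= -1·r0 → [0,0,-3,2]
  r2 -= 3·r1 → [0,0,3,-3]
  r3 -= 0·r1 → [0,0,-3,2]
  r3 -= -1·r2 → [0,0,0,-1]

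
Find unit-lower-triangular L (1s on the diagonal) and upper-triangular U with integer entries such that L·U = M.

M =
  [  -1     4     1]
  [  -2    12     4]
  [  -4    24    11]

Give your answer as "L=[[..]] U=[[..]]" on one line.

L=[[1,0,0],[2,1,0],[4,2,1]] U=[[-1,4,1],[0,4,2],[0,0,3]]

  R1 -= 2·R0 → [0,4,2]
  R2 -= 4·R0 → [0,8,7]
  R2 -= 2·R1 → [0,0,3]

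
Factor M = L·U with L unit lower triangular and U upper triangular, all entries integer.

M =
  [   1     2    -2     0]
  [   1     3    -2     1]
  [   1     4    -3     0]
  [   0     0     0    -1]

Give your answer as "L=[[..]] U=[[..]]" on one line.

L=[[1,0,0,0],[1,1,0,0],[1,2,1,0],[0,0,0,1]] U=[[1,2,-2,0],[0,1,0,1],[0,0,-1,-2],[0,0,0,-1]]

  R1 -= 1·R0 → [0,1,0,1]
  R2 -= 1·R0 → [0,2,-1,0]
  R3 -= 0·R0 → [0,0,0,-1]
  R2 -= 2·R1 → [0,0,-1,-2]
  R3 -= 0·R1 → [0,0,0,-1]
  R3 -= 0·R2 → [0,0,0,-1]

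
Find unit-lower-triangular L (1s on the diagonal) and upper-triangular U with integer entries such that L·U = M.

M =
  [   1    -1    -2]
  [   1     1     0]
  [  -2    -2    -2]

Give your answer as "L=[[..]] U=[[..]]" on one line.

  r1 -= 1·r0 → [0,2,2]
  r2 -= -2·r0 → [0,-4,-6]
  r2 -= -2·r1 → [0,0,-2]

L=[[1,0,0],[1,1,0],[-2,-2,1]] U=[[1,-1,-2],[0,2,2],[0,0,-2]]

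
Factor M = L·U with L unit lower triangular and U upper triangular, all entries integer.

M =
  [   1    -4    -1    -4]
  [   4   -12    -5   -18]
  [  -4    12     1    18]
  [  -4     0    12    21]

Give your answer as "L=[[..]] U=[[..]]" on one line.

  R1 -= 4·R0 → [0,4,-1,-2]
  R2 -= -4·R0 → [0,-4,-3,2]
  R3 -= -4·R0 → [0,-16,8,5]
  R2 -= -1·R1 → [0,0,-4,0]
  R3 -= -4·R1 → [0,0,4,-3]
  R3 -= -1·R2 → [0,0,0,-3]

L=[[1,0,0,0],[4,1,0,0],[-4,-1,1,0],[-4,-4,-1,1]] U=[[1,-4,-1,-4],[0,4,-1,-2],[0,0,-4,0],[0,0,0,-3]]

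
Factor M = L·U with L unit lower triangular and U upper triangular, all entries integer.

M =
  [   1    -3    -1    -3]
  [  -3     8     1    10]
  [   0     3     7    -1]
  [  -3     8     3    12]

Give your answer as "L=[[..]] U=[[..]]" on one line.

  r1 -= -3·r0 → [0,-1,-2,1]
  r2 -= 0·r0 → [0,3,7,-1]
  r3 -= -3·r0 → [0,-1,0,3]
  r2 -= -3·r1 → [0,0,1,2]
  r3 -= 1·r1 → [0,0,2,2]
  r3 -= 2·r2 → [0,0,0,-2]

L=[[1,0,0,0],[-3,1,0,0],[0,-3,1,0],[-3,1,2,1]] U=[[1,-3,-1,-3],[0,-1,-2,1],[0,0,1,2],[0,0,0,-2]]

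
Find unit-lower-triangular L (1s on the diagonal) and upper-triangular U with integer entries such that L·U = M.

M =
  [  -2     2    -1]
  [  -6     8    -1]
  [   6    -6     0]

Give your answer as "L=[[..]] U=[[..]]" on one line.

L=[[1,0,0],[3,1,0],[-3,0,1]] U=[[-2,2,-1],[0,2,2],[0,0,-3]]

  row1 -= 3·row0 → [0,2,2]
  row2 -= -3·row0 → [0,0,-3]
  row2 -= 0·row1 → [0,0,-3]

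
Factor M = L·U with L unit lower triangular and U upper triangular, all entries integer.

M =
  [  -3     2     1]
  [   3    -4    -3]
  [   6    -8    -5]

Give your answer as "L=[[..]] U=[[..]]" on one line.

L=[[1,0,0],[-1,1,0],[-2,2,1]] U=[[-3,2,1],[0,-2,-2],[0,0,1]]

  r1 -= -1·r0 → [0,-2,-2]
  r2 -= -2·r0 → [0,-4,-3]
  r2 -= 2·r1 → [0,0,1]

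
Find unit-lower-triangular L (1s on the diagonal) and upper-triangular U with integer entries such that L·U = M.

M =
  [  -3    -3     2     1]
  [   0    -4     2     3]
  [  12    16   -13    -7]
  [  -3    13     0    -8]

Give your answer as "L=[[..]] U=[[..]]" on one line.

L=[[1,0,0,0],[0,1,0,0],[-4,-1,1,0],[1,-4,-2,1]] U=[[-3,-3,2,1],[0,-4,2,3],[0,0,-3,0],[0,0,0,3]]

  row1 -= 0·row0 → [0,-4,2,3]
  row2 -= -4·row0 → [0,4,-5,-3]
  row3 -= 1·row0 → [0,16,-2,-9]
  row2 -= -1·row1 → [0,0,-3,0]
  row3 -= -4·row1 → [0,0,6,3]
  row3 -= -2·row2 → [0,0,0,3]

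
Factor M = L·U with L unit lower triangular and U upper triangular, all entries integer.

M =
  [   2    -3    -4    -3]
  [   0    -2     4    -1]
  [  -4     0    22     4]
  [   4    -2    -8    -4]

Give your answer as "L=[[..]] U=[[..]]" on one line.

  r1 -= 0·r0 → [0,-2,4,-1]
  r2 -= -2·r0 → [0,-6,14,-2]
  r3 -= 2·r0 → [0,4,0,2]
  r2 -= 3·r1 → [0,0,2,1]
  r3 -= -2·r1 → [0,0,8,0]
  r3 -= 4·r2 → [0,0,0,-4]

L=[[1,0,0,0],[0,1,0,0],[-2,3,1,0],[2,-2,4,1]] U=[[2,-3,-4,-3],[0,-2,4,-1],[0,0,2,1],[0,0,0,-4]]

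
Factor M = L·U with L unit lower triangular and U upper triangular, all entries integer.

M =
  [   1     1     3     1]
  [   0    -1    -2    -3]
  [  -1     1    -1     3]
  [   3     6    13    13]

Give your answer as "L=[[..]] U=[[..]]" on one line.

L=[[1,0,0,0],[0,1,0,0],[-1,-2,1,0],[3,-3,1,1]] U=[[1,1,3,1],[0,-1,-2,-3],[0,0,-2,-2],[0,0,0,3]]

  row1 -= 0·row0 → [0,-1,-2,-3]
  row2 -= -1·row0 → [0,2,2,4]
  row3 -= 3·row0 → [0,3,4,10]
  row2 -= -2·row1 → [0,0,-2,-2]
  row3 -= -3·row1 → [0,0,-2,1]
  row3 -= 1·row2 → [0,0,0,3]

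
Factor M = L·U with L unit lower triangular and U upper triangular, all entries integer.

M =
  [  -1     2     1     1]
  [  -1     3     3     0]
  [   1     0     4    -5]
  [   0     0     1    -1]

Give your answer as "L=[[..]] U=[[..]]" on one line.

  R1 -= 1·R0 → [0,1,2,-1]
  R2 -= -1·R0 → [0,2,5,-4]
  R3 -= 0·R0 → [0,0,1,-1]
  R2 -= 2·R1 → [0,0,1,-2]
  R3 -= 0·R1 → [0,0,1,-1]
  R3 -= 1·R2 → [0,0,0,1]

L=[[1,0,0,0],[1,1,0,0],[-1,2,1,0],[0,0,1,1]] U=[[-1,2,1,1],[0,1,2,-1],[0,0,1,-2],[0,0,0,1]]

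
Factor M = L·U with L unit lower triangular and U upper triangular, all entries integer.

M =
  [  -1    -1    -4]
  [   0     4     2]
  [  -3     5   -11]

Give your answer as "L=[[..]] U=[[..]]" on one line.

L=[[1,0,0],[0,1,0],[3,2,1]] U=[[-1,-1,-4],[0,4,2],[0,0,-3]]

  r1 -= 0·r0 → [0,4,2]
  r2 -= 3·r0 → [0,8,1]
  r2 -= 2·r1 → [0,0,-3]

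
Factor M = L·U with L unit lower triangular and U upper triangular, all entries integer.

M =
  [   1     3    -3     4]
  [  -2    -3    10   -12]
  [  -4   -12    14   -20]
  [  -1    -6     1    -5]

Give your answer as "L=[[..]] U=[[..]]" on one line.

  r1 -= -2·r0 → [0,3,4,-4]
  r2 -= -4·r0 → [0,0,2,-4]
  r3 -= -1·r0 → [0,-3,-2,-1]
  r2 -= 0·r1 → [0,0,2,-4]
  r3 -= -1·r1 → [0,0,2,-5]
  r3 -= 1·r2 → [0,0,0,-1]

L=[[1,0,0,0],[-2,1,0,0],[-4,0,1,0],[-1,-1,1,1]] U=[[1,3,-3,4],[0,3,4,-4],[0,0,2,-4],[0,0,0,-1]]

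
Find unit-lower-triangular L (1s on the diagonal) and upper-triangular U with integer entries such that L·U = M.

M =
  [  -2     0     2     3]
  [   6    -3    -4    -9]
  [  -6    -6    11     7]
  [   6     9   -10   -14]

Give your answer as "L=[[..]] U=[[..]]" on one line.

  R1 -= -3·R0 → [0,-3,2,0]
  R2 -= 3·R0 → [0,-6,5,-2]
  R3 -= -3·R0 → [0,9,-4,-5]
  R2 -= 2·R1 → [0,0,1,-2]
  R3 -= -3·R1 → [0,0,2,-5]
  R3 -= 2·R2 → [0,0,0,-1]

L=[[1,0,0,0],[-3,1,0,0],[3,2,1,0],[-3,-3,2,1]] U=[[-2,0,2,3],[0,-3,2,0],[0,0,1,-2],[0,0,0,-1]]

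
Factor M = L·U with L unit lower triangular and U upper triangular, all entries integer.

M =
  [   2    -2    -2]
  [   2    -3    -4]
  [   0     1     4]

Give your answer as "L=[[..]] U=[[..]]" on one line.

L=[[1,0,0],[1,1,0],[0,-1,1]] U=[[2,-2,-2],[0,-1,-2],[0,0,2]]

  row1 -= 1·row0 → [0,-1,-2]
  row2 -= 0·row0 → [0,1,4]
  row2 -= -1·row1 → [0,0,2]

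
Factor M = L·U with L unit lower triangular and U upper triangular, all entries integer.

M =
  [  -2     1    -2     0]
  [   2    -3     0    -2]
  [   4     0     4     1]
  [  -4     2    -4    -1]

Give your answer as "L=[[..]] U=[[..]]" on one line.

L=[[1,0,0,0],[-1,1,0,0],[-2,-1,1,0],[2,0,0,1]] U=[[-2,1,-2,0],[0,-2,-2,-2],[0,0,-2,-1],[0,0,0,-1]]

  row1 -= -1·row0 → [0,-2,-2,-2]
  row2 -= -2·row0 → [0,2,0,1]
  row3 -= 2·row0 → [0,0,0,-1]
  row2 -= -1·row1 → [0,0,-2,-1]
  row3 -= 0·row1 → [0,0,0,-1]
  row3 -= 0·row2 → [0,0,0,-1]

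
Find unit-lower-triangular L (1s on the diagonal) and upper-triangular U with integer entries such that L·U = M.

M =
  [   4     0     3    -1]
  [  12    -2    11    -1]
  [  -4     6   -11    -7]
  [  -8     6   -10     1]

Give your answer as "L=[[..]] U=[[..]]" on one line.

L=[[1,0,0,0],[3,1,0,0],[-1,-3,1,0],[-2,-3,-1,1]] U=[[4,0,3,-1],[0,-2,2,2],[0,0,-2,-2],[0,0,0,3]]

  r1 -= 3·r0 → [0,-2,2,2]
  r2 -= -1·r0 → [0,6,-8,-8]
  r3 -= -2·r0 → [0,6,-4,-1]
  r2 -= -3·r1 → [0,0,-2,-2]
  r3 -= -3·r1 → [0,0,2,5]
  r3 -= -1·r2 → [0,0,0,3]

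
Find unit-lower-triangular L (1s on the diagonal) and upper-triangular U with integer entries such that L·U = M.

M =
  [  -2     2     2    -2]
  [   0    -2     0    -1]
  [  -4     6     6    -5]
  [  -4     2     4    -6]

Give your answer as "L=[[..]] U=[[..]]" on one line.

  row1 -= 0·row0 → [0,-2,0,-1]
  row2 -= 2·row0 → [0,2,2,-1]
  row3 -= 2·row0 → [0,-2,0,-2]
  row2 -= -1·row1 → [0,0,2,-2]
  row3 -= 1·row1 → [0,0,0,-1]
  row3 -= 0·row2 → [0,0,0,-1]

L=[[1,0,0,0],[0,1,0,0],[2,-1,1,0],[2,1,0,1]] U=[[-2,2,2,-2],[0,-2,0,-1],[0,0,2,-2],[0,0,0,-1]]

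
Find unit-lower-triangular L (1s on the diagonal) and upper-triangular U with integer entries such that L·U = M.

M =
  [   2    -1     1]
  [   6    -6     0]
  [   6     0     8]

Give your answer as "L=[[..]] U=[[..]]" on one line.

L=[[1,0,0],[3,1,0],[3,-1,1]] U=[[2,-1,1],[0,-3,-3],[0,0,2]]

  R1 -= 3·R0 → [0,-3,-3]
  R2 -= 3·R0 → [0,3,5]
  R2 -= -1·R1 → [0,0,2]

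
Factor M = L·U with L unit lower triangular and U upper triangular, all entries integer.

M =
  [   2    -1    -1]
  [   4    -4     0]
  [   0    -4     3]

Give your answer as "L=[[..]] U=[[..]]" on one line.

L=[[1,0,0],[2,1,0],[0,2,1]] U=[[2,-1,-1],[0,-2,2],[0,0,-1]]

  R1 -= 2·R0 → [0,-2,2]
  R2 -= 0·R0 → [0,-4,3]
  R2 -= 2·R1 → [0,0,-1]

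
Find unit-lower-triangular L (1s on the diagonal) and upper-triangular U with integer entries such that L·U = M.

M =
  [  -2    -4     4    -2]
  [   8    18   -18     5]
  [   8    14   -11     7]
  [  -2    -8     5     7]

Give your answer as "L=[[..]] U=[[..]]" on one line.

L=[[1,0,0,0],[-4,1,0,0],[-4,-1,1,0],[1,-2,-1,1]] U=[[-2,-4,4,-2],[0,2,-2,-3],[0,0,3,-4],[0,0,0,-1]]

  r1 -= -4·r0 → [0,2,-2,-3]
  r2 -= -4·r0 → [0,-2,5,-1]
  r3 -= 1·r0 → [0,-4,1,9]
  r2 -= -1·r1 → [0,0,3,-4]
  r3 -= -2·r1 → [0,0,-3,3]
  r3 -= -1·r2 → [0,0,0,-1]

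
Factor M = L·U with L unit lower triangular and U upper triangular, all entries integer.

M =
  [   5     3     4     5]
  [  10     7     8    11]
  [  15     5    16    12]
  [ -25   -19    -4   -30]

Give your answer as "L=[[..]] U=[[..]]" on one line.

L=[[1,0,0,0],[2,1,0,0],[3,-4,1,0],[-5,-4,4,1]] U=[[5,3,4,5],[0,1,0,1],[0,0,4,1],[0,0,0,-5]]

  r1 -= 2·r0 → [0,1,0,1]
  r2 -= 3·r0 → [0,-4,4,-3]
  r3 -= -5·r0 → [0,-4,16,-5]
  r2 -= -4·r1 → [0,0,4,1]
  r3 -= -4·r1 → [0,0,16,-1]
  r3 -= 4·r2 → [0,0,0,-5]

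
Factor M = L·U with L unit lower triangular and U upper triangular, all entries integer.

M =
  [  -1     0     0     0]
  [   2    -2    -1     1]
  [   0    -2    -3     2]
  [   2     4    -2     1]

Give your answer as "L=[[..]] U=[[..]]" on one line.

  row1 -= -2·row0 → [0,-2,-1,1]
  row2 -= 0·row0 → [0,-2,-3,2]
  row3 -= -2·row0 → [0,4,-2,1]
  row2 -= 1·row1 → [0,0,-2,1]
  row3 -= -2·row1 → [0,0,-4,3]
  row3 -= 2·row2 → [0,0,0,1]

L=[[1,0,0,0],[-2,1,0,0],[0,1,1,0],[-2,-2,2,1]] U=[[-1,0,0,0],[0,-2,-1,1],[0,0,-2,1],[0,0,0,1]]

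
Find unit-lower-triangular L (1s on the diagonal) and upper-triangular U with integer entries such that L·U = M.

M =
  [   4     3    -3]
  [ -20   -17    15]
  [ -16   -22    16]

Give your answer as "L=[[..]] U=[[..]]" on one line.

  r1 -= -5·r0 → [0,-2,0]
  r2 -= -4·r0 → [0,-10,4]
  r2 -= 5·r1 → [0,0,4]

L=[[1,0,0],[-5,1,0],[-4,5,1]] U=[[4,3,-3],[0,-2,0],[0,0,4]]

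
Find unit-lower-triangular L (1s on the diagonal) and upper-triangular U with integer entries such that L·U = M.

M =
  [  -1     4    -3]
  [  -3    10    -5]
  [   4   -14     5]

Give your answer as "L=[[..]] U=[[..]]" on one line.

  R1 -= 3·R0 → [0,-2,4]
  R2 -= -4·R0 → [0,2,-7]
  R2 -= -1·R1 → [0,0,-3]

L=[[1,0,0],[3,1,0],[-4,-1,1]] U=[[-1,4,-3],[0,-2,4],[0,0,-3]]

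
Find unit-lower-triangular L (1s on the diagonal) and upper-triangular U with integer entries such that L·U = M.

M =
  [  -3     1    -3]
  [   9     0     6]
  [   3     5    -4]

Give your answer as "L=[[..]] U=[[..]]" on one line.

  row1 -= -3·row0 → [0,3,-3]
  row2 -= -1·row0 → [0,6,-7]
  row2 -= 2·row1 → [0,0,-1]

L=[[1,0,0],[-3,1,0],[-1,2,1]] U=[[-3,1,-3],[0,3,-3],[0,0,-1]]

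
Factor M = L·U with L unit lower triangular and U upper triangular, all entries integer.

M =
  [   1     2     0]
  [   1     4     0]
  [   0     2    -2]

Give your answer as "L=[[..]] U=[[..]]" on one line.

  r1 -= 1·r0 → [0,2,0]
  r2 -= 0·r0 → [0,2,-2]
  r2 -= 1·r1 → [0,0,-2]

L=[[1,0,0],[1,1,0],[0,1,1]] U=[[1,2,0],[0,2,0],[0,0,-2]]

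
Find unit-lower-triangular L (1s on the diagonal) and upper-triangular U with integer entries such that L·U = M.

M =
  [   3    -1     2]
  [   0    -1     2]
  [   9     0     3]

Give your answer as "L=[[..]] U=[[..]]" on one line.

L=[[1,0,0],[0,1,0],[3,-3,1]] U=[[3,-1,2],[0,-1,2],[0,0,3]]

  row1 -= 0·row0 → [0,-1,2]
  row2 -= 3·row0 → [0,3,-3]
  row2 -= -3·row1 → [0,0,3]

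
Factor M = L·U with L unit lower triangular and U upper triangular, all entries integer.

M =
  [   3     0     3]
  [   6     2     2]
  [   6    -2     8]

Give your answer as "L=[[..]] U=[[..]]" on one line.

  r1 -= 2·r0 → [0,2,-4]
  r2 -= 2·r0 → [0,-2,2]
  r2 -= -1·r1 → [0,0,-2]

L=[[1,0,0],[2,1,0],[2,-1,1]] U=[[3,0,3],[0,2,-4],[0,0,-2]]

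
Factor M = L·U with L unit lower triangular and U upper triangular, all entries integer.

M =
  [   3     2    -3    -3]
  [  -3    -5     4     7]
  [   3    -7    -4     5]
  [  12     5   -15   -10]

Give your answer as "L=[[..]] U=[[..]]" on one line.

  r1 -= -1·r0 → [0,-3,1,4]
  r2 -= 1·r0 → [0,-9,-1,8]
  r3 -= 4·r0 → [0,-3,-3,2]
  r2 -= 3·r1 → [0,0,-4,-4]
  r3 -= 1·r1 → [0,0,-4,-2]
  r3 -= 1·r2 → [0,0,0,2]

L=[[1,0,0,0],[-1,1,0,0],[1,3,1,0],[4,1,1,1]] U=[[3,2,-3,-3],[0,-3,1,4],[0,0,-4,-4],[0,0,0,2]]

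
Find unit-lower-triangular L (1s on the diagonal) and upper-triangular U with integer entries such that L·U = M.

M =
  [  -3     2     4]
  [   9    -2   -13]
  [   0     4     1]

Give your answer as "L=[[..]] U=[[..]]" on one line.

L=[[1,0,0],[-3,1,0],[0,1,1]] U=[[-3,2,4],[0,4,-1],[0,0,2]]

  r1 -= -3·r0 → [0,4,-1]
  r2 -= 0·r0 → [0,4,1]
  r2 -= 1·r1 → [0,0,2]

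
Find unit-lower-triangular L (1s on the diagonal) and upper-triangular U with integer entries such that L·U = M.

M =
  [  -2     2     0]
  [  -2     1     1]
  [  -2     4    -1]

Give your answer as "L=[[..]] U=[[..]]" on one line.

  R1 -= 1·R0 → [0,-1,1]
  R2 -= 1·R0 → [0,2,-1]
  R2 -= -2·R1 → [0,0,1]

L=[[1,0,0],[1,1,0],[1,-2,1]] U=[[-2,2,0],[0,-1,1],[0,0,1]]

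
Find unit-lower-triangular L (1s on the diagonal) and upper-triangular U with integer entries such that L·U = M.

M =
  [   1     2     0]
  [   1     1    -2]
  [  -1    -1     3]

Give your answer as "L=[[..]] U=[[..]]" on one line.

  r1 -= 1·r0 → [0,-1,-2]
  r2 -= -1·r0 → [0,1,3]
  r2 -= -1·r1 → [0,0,1]

L=[[1,0,0],[1,1,0],[-1,-1,1]] U=[[1,2,0],[0,-1,-2],[0,0,1]]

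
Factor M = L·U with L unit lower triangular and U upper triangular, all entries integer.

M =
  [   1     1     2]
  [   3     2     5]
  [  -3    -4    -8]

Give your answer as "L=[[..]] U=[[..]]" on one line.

  R1 -= 3·R0 → [0,-1,-1]
  R2 -= -3·R0 → [0,-1,-2]
  R2 -= 1·R1 → [0,0,-1]

L=[[1,0,0],[3,1,0],[-3,1,1]] U=[[1,1,2],[0,-1,-1],[0,0,-1]]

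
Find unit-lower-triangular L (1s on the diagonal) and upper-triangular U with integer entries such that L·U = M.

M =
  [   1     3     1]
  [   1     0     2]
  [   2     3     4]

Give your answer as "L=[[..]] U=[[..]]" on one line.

  r1 -= 1·r0 → [0,-3,1]
  r2 -= 2·r0 → [0,-3,2]
  r2 -= 1·r1 → [0,0,1]

L=[[1,0,0],[1,1,0],[2,1,1]] U=[[1,3,1],[0,-3,1],[0,0,1]]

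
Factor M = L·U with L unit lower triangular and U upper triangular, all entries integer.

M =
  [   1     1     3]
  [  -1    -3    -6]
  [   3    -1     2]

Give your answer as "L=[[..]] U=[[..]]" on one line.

L=[[1,0,0],[-1,1,0],[3,2,1]] U=[[1,1,3],[0,-2,-3],[0,0,-1]]

  R1 -= -1·R0 → [0,-2,-3]
  R2 -= 3·R0 → [0,-4,-7]
  R2 -= 2·R1 → [0,0,-1]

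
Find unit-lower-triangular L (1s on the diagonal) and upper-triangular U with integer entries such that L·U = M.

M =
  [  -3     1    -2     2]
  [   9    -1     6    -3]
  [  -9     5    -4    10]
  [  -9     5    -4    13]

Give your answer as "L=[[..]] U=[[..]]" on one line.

L=[[1,0,0,0],[-3,1,0,0],[3,1,1,0],[3,1,1,1]] U=[[-3,1,-2,2],[0,2,0,3],[0,0,2,1],[0,0,0,3]]

  r1 -= -3·r0 → [0,2,0,3]
  r2 -= 3·r0 → [0,2,2,4]
  r3 -= 3·r0 → [0,2,2,7]
  r2 -= 1·r1 → [0,0,2,1]
  r3 -= 1·r1 → [0,0,2,4]
  r3 -= 1·r2 → [0,0,0,3]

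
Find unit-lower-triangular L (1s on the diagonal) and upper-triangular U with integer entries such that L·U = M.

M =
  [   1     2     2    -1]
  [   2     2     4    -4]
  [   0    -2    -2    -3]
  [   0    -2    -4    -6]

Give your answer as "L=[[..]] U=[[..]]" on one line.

L=[[1,0,0,0],[2,1,0,0],[0,1,1,0],[0,1,2,1]] U=[[1,2,2,-1],[0,-2,0,-2],[0,0,-2,-1],[0,0,0,-2]]

  r1 -= 2·r0 → [0,-2,0,-2]
  r2 -= 0·r0 → [0,-2,-2,-3]
  r3 -= 0·r0 → [0,-2,-4,-6]
  r2 -= 1·r1 → [0,0,-2,-1]
  r3 -= 1·r1 → [0,0,-4,-4]
  r3 -= 2·r2 → [0,0,0,-2]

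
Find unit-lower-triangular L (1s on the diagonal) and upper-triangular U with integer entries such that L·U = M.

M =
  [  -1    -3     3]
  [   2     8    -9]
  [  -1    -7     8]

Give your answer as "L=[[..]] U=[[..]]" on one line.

  R1 -= -2·R0 → [0,2,-3]
  R2 -= 1·R0 → [0,-4,5]
  R2 -= -2·R1 → [0,0,-1]

L=[[1,0,0],[-2,1,0],[1,-2,1]] U=[[-1,-3,3],[0,2,-3],[0,0,-1]]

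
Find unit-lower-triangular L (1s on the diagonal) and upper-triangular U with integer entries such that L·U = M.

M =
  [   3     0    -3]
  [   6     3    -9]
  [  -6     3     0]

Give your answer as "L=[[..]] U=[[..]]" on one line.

  R1 -= 2·R0 → [0,3,-3]
  R2 -= -2·R0 → [0,3,-6]
  R2 -= 1·R1 → [0,0,-3]

L=[[1,0,0],[2,1,0],[-2,1,1]] U=[[3,0,-3],[0,3,-3],[0,0,-3]]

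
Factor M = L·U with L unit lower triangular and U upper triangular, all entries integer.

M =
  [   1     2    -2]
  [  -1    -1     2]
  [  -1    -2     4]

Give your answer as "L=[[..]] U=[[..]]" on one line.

L=[[1,0,0],[-1,1,0],[-1,0,1]] U=[[1,2,-2],[0,1,0],[0,0,2]]

  R1 -= -1·R0 → [0,1,0]
  R2 -= -1·R0 → [0,0,2]
  R2 -= 0·R1 → [0,0,2]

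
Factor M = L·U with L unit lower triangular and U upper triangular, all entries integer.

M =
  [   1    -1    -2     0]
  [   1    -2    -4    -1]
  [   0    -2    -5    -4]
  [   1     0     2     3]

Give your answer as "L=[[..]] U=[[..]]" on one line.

  R1 -= 1·R0 → [0,-1,-2,-1]
  R2 -= 0·R0 → [0,-2,-5,-4]
  R3 -= 1·R0 → [0,1,4,3]
  R2 -= 2·R1 → [0,0,-1,-2]
  R3 -= -1·R1 → [0,0,2,2]
  R3 -= -2·R2 → [0,0,0,-2]

L=[[1,0,0,0],[1,1,0,0],[0,2,1,0],[1,-1,-2,1]] U=[[1,-1,-2,0],[0,-1,-2,-1],[0,0,-1,-2],[0,0,0,-2]]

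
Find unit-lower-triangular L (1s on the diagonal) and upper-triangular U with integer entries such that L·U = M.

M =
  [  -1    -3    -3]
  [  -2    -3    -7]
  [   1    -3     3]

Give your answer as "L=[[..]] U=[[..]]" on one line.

L=[[1,0,0],[2,1,0],[-1,-2,1]] U=[[-1,-3,-3],[0,3,-1],[0,0,-2]]

  row1 -= 2·row0 → [0,3,-1]
  row2 -= -1·row0 → [0,-6,0]
  row2 -= -2·row1 → [0,0,-2]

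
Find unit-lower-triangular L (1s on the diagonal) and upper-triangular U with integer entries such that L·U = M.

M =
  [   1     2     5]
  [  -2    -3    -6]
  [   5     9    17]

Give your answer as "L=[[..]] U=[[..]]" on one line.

  R1 -= -2·R0 → [0,1,4]
  R2 -= 5·R0 → [0,-1,-8]
  R2 -= -1·R1 → [0,0,-4]

L=[[1,0,0],[-2,1,0],[5,-1,1]] U=[[1,2,5],[0,1,4],[0,0,-4]]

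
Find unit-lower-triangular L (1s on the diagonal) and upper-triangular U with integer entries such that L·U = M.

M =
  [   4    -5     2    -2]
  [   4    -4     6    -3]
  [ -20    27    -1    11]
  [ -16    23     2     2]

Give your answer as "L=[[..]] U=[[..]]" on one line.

L=[[1,0,0,0],[1,1,0,0],[-5,2,1,0],[-4,3,-2,1]] U=[[4,-5,2,-2],[0,1,4,-1],[0,0,1,3],[0,0,0,3]]

  r1 -= 1·r0 → [0,1,4,-1]
  r2 -= -5·r0 → [0,2,9,1]
  r3 -= -4·r0 → [0,3,10,-6]
  r2 -= 2·r1 → [0,0,1,3]
  r3 -= 3·r1 → [0,0,-2,-3]
  r3 -= -2·r2 → [0,0,0,3]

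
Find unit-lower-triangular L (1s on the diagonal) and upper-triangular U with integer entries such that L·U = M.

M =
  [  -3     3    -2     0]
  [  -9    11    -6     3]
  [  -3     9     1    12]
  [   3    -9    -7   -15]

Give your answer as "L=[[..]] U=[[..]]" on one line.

L=[[1,0,0,0],[3,1,0,0],[1,3,1,0],[-1,-3,-3,1]] U=[[-3,3,-2,0],[0,2,0,3],[0,0,3,3],[0,0,0,3]]

  r1 -= 3·r0 → [0,2,0,3]
  r2 -= 1·r0 → [0,6,3,12]
  r3 -= -1·r0 → [0,-6,-9,-15]
  r2 -= 3·r1 → [0,0,3,3]
  r3 -= -3·r1 → [0,0,-9,-6]
  r3 -= -3·r2 → [0,0,0,3]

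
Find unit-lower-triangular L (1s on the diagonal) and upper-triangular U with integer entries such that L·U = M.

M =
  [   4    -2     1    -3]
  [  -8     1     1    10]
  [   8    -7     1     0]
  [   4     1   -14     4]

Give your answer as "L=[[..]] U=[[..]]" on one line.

L=[[1,0,0,0],[-2,1,0,0],[2,1,1,0],[1,-1,3,1]] U=[[4,-2,1,-3],[0,-3,3,4],[0,0,-4,2],[0,0,0,5]]

  row1 -= -2·row0 → [0,-3,3,4]
  row2 -= 2·row0 → [0,-3,-1,6]
  row3 -= 1·row0 → [0,3,-15,7]
  row2 -= 1·row1 → [0,0,-4,2]
  row3 -= -1·row1 → [0,0,-12,11]
  row3 -= 3·row2 → [0,0,0,5]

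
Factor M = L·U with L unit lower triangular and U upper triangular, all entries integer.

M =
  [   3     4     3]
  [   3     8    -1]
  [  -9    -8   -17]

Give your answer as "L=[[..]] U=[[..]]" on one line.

  R1 -= 1·R0 → [0,4,-4]
  R2 -= -3·R0 → [0,4,-8]
  R2 -= 1·R1 → [0,0,-4]

L=[[1,0,0],[1,1,0],[-3,1,1]] U=[[3,4,3],[0,4,-4],[0,0,-4]]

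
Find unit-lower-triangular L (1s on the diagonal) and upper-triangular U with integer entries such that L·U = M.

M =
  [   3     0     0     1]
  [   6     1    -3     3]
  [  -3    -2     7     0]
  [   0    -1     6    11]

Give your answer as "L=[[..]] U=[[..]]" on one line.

  row1 -= 2·row0 → [0,1,-3,1]
  row2 -= -1·row0 → [0,-2,7,1]
  row3 -= 0·row0 → [0,-1,6,11]
  row2 -= -2·row1 → [0,0,1,3]
  row3 -= -1·row1 → [0,0,3,12]
  row3 -= 3·row2 → [0,0,0,3]

L=[[1,0,0,0],[2,1,0,0],[-1,-2,1,0],[0,-1,3,1]] U=[[3,0,0,1],[0,1,-3,1],[0,0,1,3],[0,0,0,3]]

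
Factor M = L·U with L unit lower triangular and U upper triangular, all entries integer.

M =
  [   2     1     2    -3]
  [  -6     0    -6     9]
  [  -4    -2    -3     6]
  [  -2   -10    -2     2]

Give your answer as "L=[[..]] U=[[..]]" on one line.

L=[[1,0,0,0],[-3,1,0,0],[-2,0,1,0],[-1,-3,0,1]] U=[[2,1,2,-3],[0,3,0,0],[0,0,1,0],[0,0,0,-1]]

  R1 -= -3·R0 → [0,3,0,0]
  R2 -= -2·R0 → [0,0,1,0]
  R3 -= -1·R0 → [0,-9,0,-1]
  R2 -= 0·R1 → [0,0,1,0]
  R3 -= -3·R1 → [0,0,0,-1]
  R3 -= 0·R2 → [0,0,0,-1]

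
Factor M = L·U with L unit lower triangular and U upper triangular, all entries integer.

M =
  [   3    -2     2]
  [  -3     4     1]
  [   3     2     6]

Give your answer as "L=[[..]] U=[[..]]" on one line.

L=[[1,0,0],[-1,1,0],[1,2,1]] U=[[3,-2,2],[0,2,3],[0,0,-2]]

  row1 -= -1·row0 → [0,2,3]
  row2 -= 1·row0 → [0,4,4]
  row2 -= 2·row1 → [0,0,-2]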